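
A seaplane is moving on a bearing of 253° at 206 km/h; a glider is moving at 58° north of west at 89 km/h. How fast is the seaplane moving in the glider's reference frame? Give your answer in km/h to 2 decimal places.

202.15 km/h

Taking east as x and north as y: seaplane velocity = (-196.999, -60.229) km/h; glider velocity = (-47.163, 75.476) km/h.
Velocity of seaplane relative to glider = (-196.999, -60.229) − (-47.163, 75.476) = (-149.836, -135.705) km/h.
Magnitude = |(-149.836, -135.705)| = 202.155 km/h.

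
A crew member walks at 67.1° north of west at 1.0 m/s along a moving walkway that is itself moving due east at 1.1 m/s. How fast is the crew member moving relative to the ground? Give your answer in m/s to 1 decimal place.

1.2 m/s

Taking east as x and north as y: moving walkway velocity = (1.100, 0.000) m/s; crew member velocity relative to moving walkway = (-0.389, 0.921) m/s.
Velocity relative to ground = (1.100, 0.000) + (-0.389, 0.921) = (0.711, 0.921) m/s.
Speed = |(0.711, 0.921)| = 1.164 m/s.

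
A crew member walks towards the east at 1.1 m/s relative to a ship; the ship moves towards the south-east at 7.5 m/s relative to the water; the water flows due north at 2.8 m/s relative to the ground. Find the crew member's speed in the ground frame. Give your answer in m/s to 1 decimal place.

In east/north components (m/s): crew member relative to ship = (1.100, 0.000); ship relative to water = (5.303, -5.303); water relative to ground = (0.000, 2.800).
Sum = (6.403, -2.503) m/s.
Speed = |(6.403, -2.503)| = 6.875 m/s.

6.9 m/s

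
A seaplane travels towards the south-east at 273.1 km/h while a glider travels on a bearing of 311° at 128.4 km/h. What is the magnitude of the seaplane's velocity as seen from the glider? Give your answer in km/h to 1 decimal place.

Taking east as x and north as y: seaplane velocity = (193.111, -193.111) km/h; glider velocity = (-96.905, 84.238) km/h.
Velocity of seaplane relative to glider = (193.111, -193.111) − (-96.905, 84.238) = (290.016, -277.349) km/h.
Magnitude = |(290.016, -277.349)| = 401.287 km/h.

401.3 km/h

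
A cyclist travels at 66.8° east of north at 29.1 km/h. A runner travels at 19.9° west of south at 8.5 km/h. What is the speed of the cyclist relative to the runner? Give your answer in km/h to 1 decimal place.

35.5 km/h

Taking east as x and north as y: cyclist velocity = (26.747, 11.464) km/h; runner velocity = (-2.893, -7.992) km/h.
Velocity of cyclist relative to runner = (26.747, 11.464) − (-2.893, -7.992) = (29.640, 19.456) km/h.
Magnitude = |(29.640, 19.456)| = 35.455 km/h.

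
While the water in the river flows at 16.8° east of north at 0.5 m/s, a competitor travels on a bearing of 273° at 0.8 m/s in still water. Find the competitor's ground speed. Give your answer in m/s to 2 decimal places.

Taking east as x and north as y: velocity relative to the water = (-0.799, 0.042) m/s; the water relative to ground = (0.145, 0.479) m/s.
Velocity relative to ground = (-0.799, 0.042) + (0.145, 0.479) = (-0.654, 0.521) m/s.
Speed = |(-0.654, 0.521)| = 0.836 m/s.

0.84 m/s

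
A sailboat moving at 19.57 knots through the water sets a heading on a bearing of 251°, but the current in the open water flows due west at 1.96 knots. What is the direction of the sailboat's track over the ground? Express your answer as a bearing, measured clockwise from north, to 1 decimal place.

252.7°

Taking east as x and north as y: velocity relative to the water = (-18.504, -6.371) knots; the water relative to ground = (-1.960, 0.000) knots.
Velocity relative to ground = (-18.504, -6.371) + (-1.960, 0.000) = (-20.464, -6.371) knots.
Bearing = atan2(-20.46, -6.37) = 252.71° clockwise from north.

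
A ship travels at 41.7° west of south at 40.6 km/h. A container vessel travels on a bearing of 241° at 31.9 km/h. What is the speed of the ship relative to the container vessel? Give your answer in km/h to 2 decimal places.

Taking east as x and north as y: ship velocity = (-27.008, -30.314) km/h; container vessel velocity = (-27.900, -15.465) km/h.
Velocity of ship relative to container vessel = (-27.008, -30.314) − (-27.900, -15.465) = (0.892, -14.848) km/h.
Magnitude = |(0.892, -14.848)| = 14.875 km/h.

14.87 km/h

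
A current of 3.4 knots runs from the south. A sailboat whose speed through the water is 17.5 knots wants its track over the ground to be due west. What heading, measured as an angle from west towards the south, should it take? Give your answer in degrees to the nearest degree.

11°

The current pushes perpendicular to the desired track; the heading must have a component into the current equal to 3.4 knots: 17.5 sin θ = 3.4.
sin θ = 0.1943, so θ = 11.203°.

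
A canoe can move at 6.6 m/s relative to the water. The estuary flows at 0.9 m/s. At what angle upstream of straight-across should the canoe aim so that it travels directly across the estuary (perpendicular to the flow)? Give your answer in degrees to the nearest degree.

8°

To cancel the current, the upstream component of the canoe's velocity must equal the flow: 6.6 sin θ = 0.9.
sin θ = 0.9 / 6.6 = 0.1364.
θ = arcsin(0.1364) = 7.837°.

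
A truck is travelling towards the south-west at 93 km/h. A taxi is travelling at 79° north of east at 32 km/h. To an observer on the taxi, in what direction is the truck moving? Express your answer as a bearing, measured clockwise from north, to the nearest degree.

216°

Taking east as x and north as y: truck velocity = (-65.761, -65.761) km/h; taxi velocity = (6.106, 31.412) km/h.
Velocity of truck relative to taxi = (-65.761, -65.761) − (6.106, 31.412) = (-71.867, -97.173) km/h.
Bearing = atan2(-71.87, -97.17) = 216.49° clockwise from north.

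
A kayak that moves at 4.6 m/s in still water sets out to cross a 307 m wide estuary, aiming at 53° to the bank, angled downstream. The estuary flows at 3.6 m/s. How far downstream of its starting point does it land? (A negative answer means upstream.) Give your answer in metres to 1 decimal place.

Perpendicular speed = 3.674 m/s; crossing time = 307 / 3.674 = 83.566 s.
Net downstream speed = 6.368 m/s.
Drift = 6.368 × 83.566 = 532.180 m (downstream).

532.2 m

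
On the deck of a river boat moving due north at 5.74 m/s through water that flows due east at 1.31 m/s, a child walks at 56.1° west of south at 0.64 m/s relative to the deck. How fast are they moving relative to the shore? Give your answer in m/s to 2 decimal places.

In east/north components (m/s): child relative to river boat = (-0.531, -0.357); river boat relative to water = (0.000, 5.740); water relative to ground = (1.310, 0.000).
Sum = (0.779, 5.383) m/s.
Speed = |(0.779, 5.383)| = 5.439 m/s.

5.44 m/s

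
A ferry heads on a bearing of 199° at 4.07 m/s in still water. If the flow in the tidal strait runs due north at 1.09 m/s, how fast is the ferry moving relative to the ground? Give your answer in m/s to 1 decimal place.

3.1 m/s

Taking east as x and north as y: velocity relative to the water = (-1.325, -3.848) m/s; the water relative to ground = (0.000, 1.090) m/s.
Velocity relative to ground = (-1.325, -3.848) + (0.000, 1.090) = (-1.325, -2.758) m/s.
Speed = |(-1.325, -2.758)| = 3.060 m/s.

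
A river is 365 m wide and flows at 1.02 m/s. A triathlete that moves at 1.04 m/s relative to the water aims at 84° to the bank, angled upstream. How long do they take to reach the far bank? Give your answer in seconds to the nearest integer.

The component of the triathlete's velocity perpendicular to the bank is 1.04 × sin 84° = 1.034 m/s.
The flow acts along the bank and has no component across it.
Time = 365 / 1.034 = 352.895 s.

353 s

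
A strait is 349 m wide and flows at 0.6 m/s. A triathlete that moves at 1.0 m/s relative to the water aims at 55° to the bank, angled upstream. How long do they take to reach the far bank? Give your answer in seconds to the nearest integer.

426 s

The component of the triathlete's velocity perpendicular to the bank is 1.0 × sin 55° = 0.819 m/s.
The current is parallel to the bank, so it does not affect the crossing time.
Time = 349 / 0.819 = 426.050 s.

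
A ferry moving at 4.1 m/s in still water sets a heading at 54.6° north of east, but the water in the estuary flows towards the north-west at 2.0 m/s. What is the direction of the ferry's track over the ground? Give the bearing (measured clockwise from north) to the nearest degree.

011°

Taking east as x and north as y: velocity relative to the water = (2.375, 3.342) m/s; the water relative to ground = (-1.414, 1.414) m/s.
Velocity relative to ground = (2.375, 3.342) + (-1.414, 1.414) = (0.961, 4.756) m/s.
Bearing = atan2(0.96, 4.76) = 11.42° clockwise from north.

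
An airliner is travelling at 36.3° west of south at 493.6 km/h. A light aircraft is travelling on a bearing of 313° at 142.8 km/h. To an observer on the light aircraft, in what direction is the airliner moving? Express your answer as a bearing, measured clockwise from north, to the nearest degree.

201°

Taking east as x and north as y: airliner velocity = (-292.218, -397.806) km/h; light aircraft velocity = (-104.437, 97.389) km/h.
Velocity of airliner relative to light aircraft = (-292.218, -397.806) − (-104.437, 97.389) = (-187.780, -495.196) km/h.
Bearing = atan2(-187.78, -495.20) = 200.77° clockwise from north.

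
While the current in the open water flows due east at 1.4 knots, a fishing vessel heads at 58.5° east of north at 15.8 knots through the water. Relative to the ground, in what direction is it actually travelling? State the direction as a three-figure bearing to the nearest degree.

Taking east as x and north as y: velocity relative to the water = (13.472, 8.255) knots; the water relative to ground = (1.400, 0.000) knots.
Velocity relative to ground = (13.472, 8.255) + (1.400, 0.000) = (14.872, 8.255) knots.
Bearing = atan2(14.87, 8.26) = 60.96° clockwise from north.

061°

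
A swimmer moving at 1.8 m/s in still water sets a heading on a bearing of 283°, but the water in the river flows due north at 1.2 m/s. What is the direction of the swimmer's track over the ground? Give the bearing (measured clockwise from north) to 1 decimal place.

312.5°

Taking east as x and north as y: velocity relative to the water = (-1.754, 0.405) m/s; the water relative to ground = (0.000, 1.200) m/s.
Velocity relative to ground = (-1.754, 0.405) + (0.000, 1.200) = (-1.754, 1.605) m/s.
Bearing = atan2(-1.75, 1.60) = 312.46° clockwise from north.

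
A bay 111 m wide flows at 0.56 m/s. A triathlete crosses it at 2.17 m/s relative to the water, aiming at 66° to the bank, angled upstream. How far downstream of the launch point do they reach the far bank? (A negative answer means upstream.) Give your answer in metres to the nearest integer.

-18 m

Perpendicular speed = 1.982 m/s; crossing time = 111 / 1.982 = 55.993 s.
Net downstream speed = -0.323 m/s.
Drift = -0.323 × 55.993 = -18.064 m (upstream).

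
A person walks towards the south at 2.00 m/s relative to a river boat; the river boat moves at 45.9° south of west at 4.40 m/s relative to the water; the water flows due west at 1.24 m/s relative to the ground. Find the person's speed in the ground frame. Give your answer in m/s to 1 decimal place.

6.7 m/s

In east/north components (m/s): person relative to river boat = (0.000, -2.000); river boat relative to water = (-3.062, -3.160); water relative to ground = (-1.240, 0.000).
Sum = (-4.302, -5.160) m/s.
Speed = |(-4.302, -5.160)| = 6.718 m/s.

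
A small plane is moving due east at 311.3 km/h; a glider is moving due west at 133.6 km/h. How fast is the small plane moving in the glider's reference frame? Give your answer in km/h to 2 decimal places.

Taking east as x and north as y: small plane velocity = (311.300, 0.000) km/h; glider velocity = (-133.600, 0.000) km/h.
Velocity of small plane relative to glider = (311.300, 0.000) − (-133.600, 0.000) = (444.900, 0.000) km/h.
Magnitude = |(444.900, 0.000)| = 444.900 km/h.

444.90 km/h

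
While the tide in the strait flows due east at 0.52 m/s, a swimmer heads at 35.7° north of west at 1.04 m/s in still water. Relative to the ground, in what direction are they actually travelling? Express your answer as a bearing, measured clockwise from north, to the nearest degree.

332°

Taking east as x and north as y: velocity relative to the water = (-0.845, 0.607) m/s; the water relative to ground = (0.520, 0.000) m/s.
Velocity relative to ground = (-0.845, 0.607) + (0.520, 0.000) = (-0.325, 0.607) m/s.
Bearing = atan2(-0.32, 0.61) = 331.86° clockwise from north.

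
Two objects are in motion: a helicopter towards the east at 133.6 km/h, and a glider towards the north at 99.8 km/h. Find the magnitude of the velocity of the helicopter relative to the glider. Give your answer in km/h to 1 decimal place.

166.8 km/h

Taking east as x and north as y: helicopter velocity = (133.600, 0.000) km/h; glider velocity = (0.000, 99.800) km/h.
Velocity of helicopter relative to glider = (133.600, 0.000) − (0.000, 99.800) = (133.600, -99.800) km/h.
Magnitude = |(133.600, -99.800)| = 166.760 km/h.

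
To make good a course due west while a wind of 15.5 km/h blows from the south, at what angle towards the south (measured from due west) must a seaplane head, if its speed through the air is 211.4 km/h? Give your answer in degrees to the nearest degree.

4°

The wind pushes perpendicular to the desired track; the heading must have a component into the wind equal to 15.5 km/h: 211.4 sin θ = 15.5.
sin θ = 0.0733, so θ = 4.205°.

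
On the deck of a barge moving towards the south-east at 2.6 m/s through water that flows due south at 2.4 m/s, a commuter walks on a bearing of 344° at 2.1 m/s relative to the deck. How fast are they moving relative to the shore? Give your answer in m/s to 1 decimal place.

In east/north components (m/s): commuter relative to barge = (-0.579, 2.019); barge relative to water = (1.838, -1.838); water relative to ground = (0.000, -2.400).
Sum = (1.260, -2.220) m/s.
Speed = |(1.260, -2.220)| = 2.552 m/s.

2.6 m/s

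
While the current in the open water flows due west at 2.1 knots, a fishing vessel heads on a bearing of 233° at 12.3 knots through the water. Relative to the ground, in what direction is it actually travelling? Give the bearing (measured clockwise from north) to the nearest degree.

Taking east as x and north as y: velocity relative to the water = (-9.823, -7.402) knots; the water relative to ground = (-2.100, 0.000) knots.
Velocity relative to ground = (-9.823, -7.402) + (-2.100, 0.000) = (-11.923, -7.402) knots.
Bearing = atan2(-11.92, -7.40) = 238.17° clockwise from north.

238°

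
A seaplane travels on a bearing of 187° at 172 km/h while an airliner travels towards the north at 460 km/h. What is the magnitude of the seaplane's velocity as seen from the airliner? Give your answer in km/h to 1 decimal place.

Taking east as x and north as y: seaplane velocity = (-20.962, -170.718) km/h; airliner velocity = (0.000, 460.000) km/h.
Velocity of seaplane relative to airliner = (-20.962, -170.718) − (0.000, 460.000) = (-20.962, -630.718) km/h.
Magnitude = |(-20.962, -630.718)| = 631.066 km/h.

631.1 km/h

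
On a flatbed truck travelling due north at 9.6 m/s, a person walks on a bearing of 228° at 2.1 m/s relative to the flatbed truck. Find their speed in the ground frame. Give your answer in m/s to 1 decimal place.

8.3 m/s

Taking east as x and north as y: flatbed truck velocity = (0.000, 9.600) m/s; person velocity relative to flatbed truck = (-1.561, -1.405) m/s.
Velocity relative to ground = (0.000, 9.600) + (-1.561, -1.405) = (-1.561, 8.195) m/s.
Speed = |(-1.561, 8.195)| = 8.342 m/s.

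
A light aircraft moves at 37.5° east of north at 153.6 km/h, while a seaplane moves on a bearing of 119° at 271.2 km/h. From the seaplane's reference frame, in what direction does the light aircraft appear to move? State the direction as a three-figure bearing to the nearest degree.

Taking east as x and north as y: light aircraft velocity = (93.506, 121.859) km/h; seaplane velocity = (237.197, -131.480) km/h.
Velocity of light aircraft relative to seaplane = (93.506, 121.859) − (237.197, -131.480) = (-143.691, 253.339) km/h.
Bearing = atan2(-143.69, 253.34) = 330.44° clockwise from north.

330°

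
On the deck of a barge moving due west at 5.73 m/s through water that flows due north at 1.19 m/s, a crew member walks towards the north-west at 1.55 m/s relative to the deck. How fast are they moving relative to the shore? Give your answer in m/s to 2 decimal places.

In east/north components (m/s): crew member relative to barge = (-1.096, 1.096); barge relative to water = (-5.730, 0.000); water relative to ground = (0.000, 1.190).
Sum = (-6.826, 2.286) m/s.
Speed = |(-6.826, 2.286)| = 7.199 m/s.

7.20 m/s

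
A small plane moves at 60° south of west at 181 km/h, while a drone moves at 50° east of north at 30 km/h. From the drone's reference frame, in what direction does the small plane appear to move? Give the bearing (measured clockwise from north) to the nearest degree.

213°

Taking east as x and north as y: small plane velocity = (-90.500, -156.751) km/h; drone velocity = (22.981, 19.284) km/h.
Velocity of small plane relative to drone = (-90.500, -156.751) − (22.981, 19.284) = (-113.481, -176.034) km/h.
Bearing = atan2(-113.48, -176.03) = 212.81° clockwise from north.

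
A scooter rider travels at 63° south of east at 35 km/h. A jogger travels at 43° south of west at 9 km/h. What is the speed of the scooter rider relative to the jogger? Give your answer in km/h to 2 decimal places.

33.65 km/h

Taking east as x and north as y: scooter rider velocity = (15.890, -31.185) km/h; jogger velocity = (-6.582, -6.138) km/h.
Velocity of scooter rider relative to jogger = (15.890, -31.185) − (-6.582, -6.138) = (22.472, -25.047) km/h.
Magnitude = |(22.472, -25.047)| = 33.650 km/h.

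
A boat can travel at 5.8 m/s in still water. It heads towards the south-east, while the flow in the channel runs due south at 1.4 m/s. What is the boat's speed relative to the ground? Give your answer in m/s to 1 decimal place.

6.9 m/s

Taking east as x and north as y: velocity relative to the water = (4.101, -4.101) m/s; the water relative to ground = (0.000, -1.400) m/s.
Velocity relative to ground = (4.101, -4.101) + (0.000, -1.400) = (4.101, -5.501) m/s.
Speed = |(4.101, -5.501)| = 6.862 m/s.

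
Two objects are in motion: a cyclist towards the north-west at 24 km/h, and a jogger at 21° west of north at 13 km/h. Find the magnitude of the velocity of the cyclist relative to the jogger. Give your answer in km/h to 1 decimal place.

13.2 km/h

Taking east as x and north as y: cyclist velocity = (-16.971, 16.971) km/h; jogger velocity = (-4.659, 12.137) km/h.
Velocity of cyclist relative to jogger = (-16.971, 16.971) − (-4.659, 12.137) = (-12.312, 4.834) km/h.
Magnitude = |(-12.312, 4.834)| = 13.227 km/h.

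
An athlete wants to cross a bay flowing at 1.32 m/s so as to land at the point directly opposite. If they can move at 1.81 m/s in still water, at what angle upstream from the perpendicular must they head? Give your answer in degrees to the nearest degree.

47°

To cancel the current, the upstream component of the athlete's velocity must equal the flow: 1.81 sin θ = 1.32.
sin θ = 1.32 / 1.81 = 0.7293.
θ = arcsin(0.7293) = 46.826°.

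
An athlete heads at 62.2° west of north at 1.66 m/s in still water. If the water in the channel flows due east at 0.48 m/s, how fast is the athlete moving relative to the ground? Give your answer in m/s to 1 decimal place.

1.3 m/s

Taking east as x and north as y: velocity relative to the water = (-1.468, 0.774) m/s; the water relative to ground = (0.480, 0.000) m/s.
Velocity relative to ground = (-1.468, 0.774) + (0.480, 0.000) = (-0.988, 0.774) m/s.
Speed = |(-0.988, 0.774)| = 1.256 m/s.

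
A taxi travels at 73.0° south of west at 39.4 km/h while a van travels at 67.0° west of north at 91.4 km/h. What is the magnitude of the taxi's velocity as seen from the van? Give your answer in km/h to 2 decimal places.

Taking east as x and north as y: taxi velocity = (-11.519, -37.678) km/h; van velocity = (-84.134, 35.713) km/h.
Velocity of taxi relative to van = (-11.519, -37.678) − (-84.134, 35.713) = (72.615, -73.391) km/h.
Magnitude = |(72.615, -73.391)| = 103.243 km/h.

103.24 km/h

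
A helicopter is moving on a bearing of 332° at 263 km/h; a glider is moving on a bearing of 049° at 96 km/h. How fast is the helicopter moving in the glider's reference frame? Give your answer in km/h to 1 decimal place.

Taking east as x and north as y: helicopter velocity = (-123.471, 232.215) km/h; glider velocity = (72.452, 62.982) km/h.
Velocity of helicopter relative to glider = (-123.471, 232.215) − (72.452, 62.982) = (-195.923, 169.234) km/h.
Magnitude = |(-195.923, 169.234)| = 258.894 km/h.

258.9 km/h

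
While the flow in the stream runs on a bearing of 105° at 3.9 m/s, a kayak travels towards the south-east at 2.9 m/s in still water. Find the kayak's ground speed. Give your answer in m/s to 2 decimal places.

Taking east as x and north as y: velocity relative to the water = (2.051, -2.051) m/s; the water relative to ground = (3.767, -1.009) m/s.
Velocity relative to ground = (2.051, -2.051) + (3.767, -1.009) = (5.818, -3.060) m/s.
Speed = |(5.818, -3.060)| = 6.573 m/s.

6.57 m/s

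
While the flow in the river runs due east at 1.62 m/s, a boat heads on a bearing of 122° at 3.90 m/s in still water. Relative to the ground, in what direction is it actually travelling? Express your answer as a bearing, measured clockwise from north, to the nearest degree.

113°

Taking east as x and north as y: velocity relative to the water = (3.307, -2.067) m/s; the water relative to ground = (1.620, 0.000) m/s.
Velocity relative to ground = (3.307, -2.067) + (1.620, 0.000) = (4.927, -2.067) m/s.
Bearing = atan2(4.93, -2.07) = 112.75° clockwise from north.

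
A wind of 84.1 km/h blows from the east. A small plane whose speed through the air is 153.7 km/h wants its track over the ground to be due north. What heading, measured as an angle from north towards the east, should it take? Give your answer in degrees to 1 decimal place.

The wind pushes perpendicular to the desired track; the heading must have a component into the wind equal to 84.1 km/h: 153.7 sin θ = 84.1.
sin θ = 0.5472, so θ = 33.173°.

33.2°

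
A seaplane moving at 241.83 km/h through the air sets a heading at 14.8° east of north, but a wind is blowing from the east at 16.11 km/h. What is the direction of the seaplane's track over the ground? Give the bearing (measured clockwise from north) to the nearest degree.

Taking east as x and north as y: velocity relative to the air = (61.774, 233.807) km/h; the air relative to ground = (-16.110, 0.000) km/h.
Velocity relative to ground = (61.774, 233.807) + (-16.110, 0.000) = (45.664, 233.807) km/h.
Bearing = atan2(45.66, 233.81) = 11.05° clockwise from north.

011°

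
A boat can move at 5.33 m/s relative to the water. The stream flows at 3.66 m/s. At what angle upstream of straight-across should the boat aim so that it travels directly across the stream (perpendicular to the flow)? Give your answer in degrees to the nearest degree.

To cancel the current, the upstream component of the boat's velocity must equal the flow: 5.33 sin θ = 3.66.
sin θ = 3.66 / 5.33 = 0.6867.
θ = arcsin(0.6867) = 43.368°.

43°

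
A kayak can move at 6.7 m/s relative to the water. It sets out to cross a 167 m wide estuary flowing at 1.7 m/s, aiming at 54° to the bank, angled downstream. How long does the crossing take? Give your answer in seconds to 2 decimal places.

The component of the kayak's velocity perpendicular to the bank is 6.7 × sin 54° = 5.420 m/s.
The flow acts along the bank and has no component across it.
Time = 167 / 5.420 = 30.809 s.

30.81 s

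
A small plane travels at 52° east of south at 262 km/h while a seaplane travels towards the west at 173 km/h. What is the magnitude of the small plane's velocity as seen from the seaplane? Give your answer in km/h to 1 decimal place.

412.3 km/h

Taking east as x and north as y: small plane velocity = (206.459, -161.303) km/h; seaplane velocity = (-173.000, 0.000) km/h.
Velocity of small plane relative to seaplane = (206.459, -161.303) − (-173.000, 0.000) = (379.459, -161.303) km/h.
Magnitude = |(379.459, -161.303)| = 412.320 km/h.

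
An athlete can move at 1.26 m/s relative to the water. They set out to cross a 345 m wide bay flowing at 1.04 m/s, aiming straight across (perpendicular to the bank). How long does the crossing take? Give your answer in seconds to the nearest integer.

274 s

The component of the athlete's velocity perpendicular to the bank is 1.26 m/s.
The current is parallel to the bank, so it does not affect the crossing time.
Time = 345 / 1.260 = 273.810 s.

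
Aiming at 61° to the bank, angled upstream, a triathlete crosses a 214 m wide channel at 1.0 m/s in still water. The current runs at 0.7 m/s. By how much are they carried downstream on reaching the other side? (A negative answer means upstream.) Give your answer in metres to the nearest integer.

53 m

Perpendicular speed = 0.875 m/s; crossing time = 214 / 0.875 = 244.678 s.
Net downstream speed = 0.215 m/s.
Drift = 0.215 × 244.678 = 52.652 m (downstream).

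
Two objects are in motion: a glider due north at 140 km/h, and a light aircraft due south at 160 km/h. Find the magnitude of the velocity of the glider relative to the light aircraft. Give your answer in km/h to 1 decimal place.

Taking east as x and north as y: glider velocity = (0.000, 140.000) km/h; light aircraft velocity = (0.000, -160.000) km/h.
Velocity of glider relative to light aircraft = (0.000, 140.000) − (0.000, -160.000) = (0.000, 300.000) km/h.
Magnitude = |(0.000, 300.000)| = 300.000 km/h.

300.0 km/h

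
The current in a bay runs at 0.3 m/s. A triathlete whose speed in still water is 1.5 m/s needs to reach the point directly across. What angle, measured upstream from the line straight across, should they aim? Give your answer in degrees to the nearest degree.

To cancel the current, the upstream component of the triathlete's velocity must equal the flow: 1.5 sin θ = 0.3.
sin θ = 0.3 / 1.5 = 0.2000.
θ = arcsin(0.2000) = 11.537°.

12°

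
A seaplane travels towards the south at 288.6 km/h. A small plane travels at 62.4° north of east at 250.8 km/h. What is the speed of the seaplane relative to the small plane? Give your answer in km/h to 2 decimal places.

523.91 km/h

Taking east as x and north as y: seaplane velocity = (0.000, -288.600) km/h; small plane velocity = (116.195, 222.260) km/h.
Velocity of seaplane relative to small plane = (0.000, -288.600) − (116.195, 222.260) = (-116.195, -510.860) km/h.
Magnitude = |(-116.195, -510.860)| = 523.907 km/h.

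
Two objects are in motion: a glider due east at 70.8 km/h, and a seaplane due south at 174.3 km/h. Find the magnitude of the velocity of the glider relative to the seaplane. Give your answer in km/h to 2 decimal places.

Taking east as x and north as y: glider velocity = (70.800, 0.000) km/h; seaplane velocity = (0.000, -174.300) km/h.
Velocity of glider relative to seaplane = (70.800, 0.000) − (0.000, -174.300) = (70.800, 174.300) km/h.
Magnitude = |(70.800, 174.300)| = 188.131 km/h.

188.13 km/h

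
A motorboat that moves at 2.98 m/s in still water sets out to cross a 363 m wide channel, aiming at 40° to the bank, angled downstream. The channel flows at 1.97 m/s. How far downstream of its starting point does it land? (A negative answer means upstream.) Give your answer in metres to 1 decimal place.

805.9 m

Perpendicular speed = 1.916 m/s; crossing time = 363 / 1.916 = 189.506 s.
Net downstream speed = 4.253 m/s.
Drift = 4.253 × 189.506 = 805.933 m (downstream).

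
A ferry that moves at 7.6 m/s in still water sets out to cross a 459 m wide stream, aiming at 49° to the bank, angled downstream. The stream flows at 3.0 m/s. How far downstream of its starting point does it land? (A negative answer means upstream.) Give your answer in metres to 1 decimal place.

Perpendicular speed = 5.736 m/s; crossing time = 459 / 5.736 = 80.024 s.
Net downstream speed = 7.986 m/s.
Drift = 7.986 × 80.024 = 639.074 m (downstream).

639.1 m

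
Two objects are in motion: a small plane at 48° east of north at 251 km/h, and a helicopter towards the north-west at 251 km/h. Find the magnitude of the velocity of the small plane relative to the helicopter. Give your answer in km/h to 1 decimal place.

Taking east as x and north as y: small plane velocity = (186.529, 167.952) km/h; helicopter velocity = (-177.484, 177.484) km/h.
Velocity of small plane relative to helicopter = (186.529, 167.952) − (-177.484, 177.484) = (364.013, -9.532) km/h.
Magnitude = |(364.013, -9.532)| = 364.138 km/h.

364.1 km/h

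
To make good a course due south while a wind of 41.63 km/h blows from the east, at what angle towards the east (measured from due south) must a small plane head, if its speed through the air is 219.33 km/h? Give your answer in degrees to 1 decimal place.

10.9°

The wind pushes perpendicular to the desired track; the heading must have a component into the wind equal to 41.63 km/h: 219.33 sin θ = 41.63.
sin θ = 0.1898, so θ = 10.941°.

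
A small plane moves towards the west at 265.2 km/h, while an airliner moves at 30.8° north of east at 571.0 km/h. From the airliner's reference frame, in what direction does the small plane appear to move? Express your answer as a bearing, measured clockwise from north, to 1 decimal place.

248.8°

Taking east as x and north as y: small plane velocity = (-265.200, 0.000) km/h; airliner velocity = (490.466, 292.376) km/h.
Velocity of small plane relative to airliner = (-265.200, 0.000) − (490.466, 292.376) = (-755.666, -292.376) km/h.
Bearing = atan2(-755.67, -292.38) = 248.85° clockwise from north.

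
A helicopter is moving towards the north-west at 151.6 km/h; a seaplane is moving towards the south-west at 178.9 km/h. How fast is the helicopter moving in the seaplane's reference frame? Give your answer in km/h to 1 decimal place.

Taking east as x and north as y: helicopter velocity = (-107.197, 107.197) km/h; seaplane velocity = (-126.501, -126.501) km/h.
Velocity of helicopter relative to seaplane = (-107.197, 107.197) − (-126.501, -126.501) = (19.304, 233.699) km/h.
Magnitude = |(19.304, 233.699)| = 234.495 km/h.

234.5 km/h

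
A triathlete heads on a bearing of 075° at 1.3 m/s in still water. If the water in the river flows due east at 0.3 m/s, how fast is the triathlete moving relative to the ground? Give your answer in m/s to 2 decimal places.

Taking east as x and north as y: velocity relative to the water = (1.256, 0.336) m/s; the water relative to ground = (0.300, 0.000) m/s.
Velocity relative to ground = (1.256, 0.336) + (0.300, 0.000) = (1.556, 0.336) m/s.
Speed = |(1.556, 0.336)| = 1.592 m/s.

1.59 m/s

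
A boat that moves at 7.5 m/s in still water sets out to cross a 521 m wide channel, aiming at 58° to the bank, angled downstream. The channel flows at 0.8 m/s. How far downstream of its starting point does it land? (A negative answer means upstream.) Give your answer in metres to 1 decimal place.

391.1 m

Perpendicular speed = 6.360 m/s; crossing time = 521 / 6.360 = 81.914 s.
Net downstream speed = 4.774 m/s.
Drift = 4.774 × 81.914 = 391.088 m (downstream).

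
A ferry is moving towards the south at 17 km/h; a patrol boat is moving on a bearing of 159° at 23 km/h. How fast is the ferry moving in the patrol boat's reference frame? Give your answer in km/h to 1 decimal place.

Taking east as x and north as y: ferry velocity = (0.000, -17.000) km/h; patrol boat velocity = (8.242, -21.472) km/h.
Velocity of ferry relative to patrol boat = (0.000, -17.000) − (8.242, -21.472) = (-8.242, 4.472) km/h.
Magnitude = |(-8.242, 4.472)| = 9.378 km/h.

9.4 km/h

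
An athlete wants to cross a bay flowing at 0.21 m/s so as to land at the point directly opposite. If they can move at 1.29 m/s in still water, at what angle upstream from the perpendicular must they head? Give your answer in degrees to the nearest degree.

To cancel the current, the upstream component of the athlete's velocity must equal the flow: 1.29 sin θ = 0.21.
sin θ = 0.21 / 1.29 = 0.1628.
θ = arcsin(0.1628) = 9.369°.

9°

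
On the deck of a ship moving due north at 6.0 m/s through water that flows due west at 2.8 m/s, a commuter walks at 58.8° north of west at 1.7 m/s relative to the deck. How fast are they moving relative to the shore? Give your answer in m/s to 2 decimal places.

In east/north components (m/s): commuter relative to ship = (-0.881, 1.454); ship relative to water = (0.000, 6.000); water relative to ground = (-2.800, 0.000).
Sum = (-3.681, 7.454) m/s.
Speed = |(-3.681, 7.454)| = 8.313 m/s.

8.31 m/s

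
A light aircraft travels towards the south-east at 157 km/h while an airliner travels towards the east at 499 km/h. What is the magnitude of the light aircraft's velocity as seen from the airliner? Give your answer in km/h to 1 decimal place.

403.6 km/h

Taking east as x and north as y: light aircraft velocity = (111.016, -111.016) km/h; airliner velocity = (499.000, 0.000) km/h.
Velocity of light aircraft relative to airliner = (111.016, -111.016) − (499.000, 0.000) = (-387.984, -111.016) km/h.
Magnitude = |(-387.984, -111.016)| = 403.555 km/h.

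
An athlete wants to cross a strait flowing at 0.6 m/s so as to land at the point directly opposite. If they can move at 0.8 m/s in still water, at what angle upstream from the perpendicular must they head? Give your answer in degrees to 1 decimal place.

48.6°

To cancel the current, the upstream component of the athlete's velocity must equal the flow: 0.8 sin θ = 0.6.
sin θ = 0.6 / 0.8 = 0.7500.
θ = arcsin(0.7500) = 48.590°.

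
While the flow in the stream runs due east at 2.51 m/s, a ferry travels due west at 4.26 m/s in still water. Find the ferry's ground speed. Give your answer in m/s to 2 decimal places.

1.75 m/s

Taking east as x and north as y: velocity relative to the water = (-4.260, 0.000) m/s; the water relative to ground = (2.510, 0.000) m/s.
Velocity relative to ground = (-4.260, 0.000) + (2.510, 0.000) = (-1.750, 0.000) m/s.
Speed = |(-1.750, 0.000)| = 1.750 m/s.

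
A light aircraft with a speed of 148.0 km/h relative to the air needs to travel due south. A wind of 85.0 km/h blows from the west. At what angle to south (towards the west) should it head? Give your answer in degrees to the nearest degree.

The wind pushes perpendicular to the desired track; the heading must have a component into the wind equal to 85.0 km/h: 148.0 sin θ = 85.0.
sin θ = 0.5743, so θ = 35.052°.

35°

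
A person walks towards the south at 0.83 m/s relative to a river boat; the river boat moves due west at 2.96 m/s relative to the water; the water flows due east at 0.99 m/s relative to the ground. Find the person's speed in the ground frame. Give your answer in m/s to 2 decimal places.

In east/north components (m/s): person relative to river boat = (0.000, -0.830); river boat relative to water = (-2.960, 0.000); water relative to ground = (0.990, 0.000).
Sum = (-1.970, -0.830) m/s.
Speed = |(-1.970, -0.830)| = 2.138 m/s.

2.14 m/s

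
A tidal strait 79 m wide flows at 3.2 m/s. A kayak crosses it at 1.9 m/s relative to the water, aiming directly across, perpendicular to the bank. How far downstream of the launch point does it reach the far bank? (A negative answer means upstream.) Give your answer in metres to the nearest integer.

133 m

Perpendicular speed = 1.900 m/s; crossing time = 79 / 1.900 = 41.579 s.
Net downstream speed = 3.200 m/s.
Drift = 3.200 × 41.579 = 133.053 m (downstream).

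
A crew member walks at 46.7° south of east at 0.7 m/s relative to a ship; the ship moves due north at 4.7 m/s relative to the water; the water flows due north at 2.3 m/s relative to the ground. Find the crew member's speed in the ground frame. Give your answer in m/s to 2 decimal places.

In east/north components (m/s): crew member relative to ship = (0.480, -0.509); ship relative to water = (0.000, 4.700); water relative to ground = (0.000, 2.300).
Sum = (0.480, 6.491) m/s.
Speed = |(0.480, 6.491)| = 6.508 m/s.

6.51 m/s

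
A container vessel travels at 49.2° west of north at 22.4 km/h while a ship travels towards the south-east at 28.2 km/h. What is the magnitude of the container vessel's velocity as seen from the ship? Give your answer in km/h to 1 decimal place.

50.6 km/h

Taking east as x and north as y: container vessel velocity = (-16.957, 14.637) km/h; ship velocity = (19.940, -19.940) km/h.
Velocity of container vessel relative to ship = (-16.957, 14.637) − (19.940, -19.940) = (-36.897, 34.577) km/h.
Magnitude = |(-36.897, 34.577)| = 50.566 km/h.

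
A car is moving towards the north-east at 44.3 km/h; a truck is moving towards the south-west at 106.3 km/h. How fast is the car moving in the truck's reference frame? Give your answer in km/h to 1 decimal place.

Taking east as x and north as y: car velocity = (31.325, 31.325) km/h; truck velocity = (-75.165, -75.165) km/h.
Velocity of car relative to truck = (31.325, 31.325) − (-75.165, -75.165) = (106.490, 106.490) km/h.
Magnitude = |(106.490, 106.490)| = 150.600 km/h.

150.6 km/h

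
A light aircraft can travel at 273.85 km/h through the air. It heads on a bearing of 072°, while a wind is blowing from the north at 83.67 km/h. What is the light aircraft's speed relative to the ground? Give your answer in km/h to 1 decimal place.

260.4 km/h

Taking east as x and north as y: velocity relative to the air = (260.447, 84.624) km/h; the air relative to ground = (0.000, -83.670) km/h.
Velocity relative to ground = (260.447, 84.624) + (0.000, -83.670) = (260.447, 0.954) km/h.
Speed = |(260.447, 0.954)| = 260.449 km/h.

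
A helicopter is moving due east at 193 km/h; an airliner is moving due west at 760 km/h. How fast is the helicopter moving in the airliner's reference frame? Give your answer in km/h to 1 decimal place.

Taking east as x and north as y: helicopter velocity = (193.000, 0.000) km/h; airliner velocity = (-760.000, 0.000) km/h.
Velocity of helicopter relative to airliner = (193.000, 0.000) − (-760.000, 0.000) = (953.000, 0.000) km/h.
Magnitude = |(953.000, 0.000)| = 953.000 km/h.

953.0 km/h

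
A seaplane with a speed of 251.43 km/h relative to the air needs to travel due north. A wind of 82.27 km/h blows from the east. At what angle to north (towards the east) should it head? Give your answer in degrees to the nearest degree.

19°

The wind pushes perpendicular to the desired track; the heading must have a component into the wind equal to 82.27 km/h: 251.43 sin θ = 82.27.
sin θ = 0.3272, so θ = 19.099°.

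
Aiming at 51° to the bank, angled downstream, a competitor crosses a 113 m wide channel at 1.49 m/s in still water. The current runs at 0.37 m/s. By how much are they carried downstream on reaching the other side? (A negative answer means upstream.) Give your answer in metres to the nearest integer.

Perpendicular speed = 1.158 m/s; crossing time = 113 / 1.158 = 97.586 s.
Net downstream speed = 1.308 m/s.
Drift = 1.308 × 97.586 = 127.613 m (downstream).

128 m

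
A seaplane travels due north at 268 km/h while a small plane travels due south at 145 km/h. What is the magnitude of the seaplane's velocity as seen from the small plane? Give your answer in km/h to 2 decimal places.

413.00 km/h

Taking east as x and north as y: seaplane velocity = (0.000, 268.000) km/h; small plane velocity = (0.000, -145.000) km/h.
Velocity of seaplane relative to small plane = (0.000, 268.000) − (0.000, -145.000) = (0.000, 413.000) km/h.
Magnitude = |(0.000, 413.000)| = 413.000 km/h.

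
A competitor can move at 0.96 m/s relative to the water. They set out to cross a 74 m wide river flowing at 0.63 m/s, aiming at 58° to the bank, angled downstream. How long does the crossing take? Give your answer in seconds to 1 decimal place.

90.9 s

The component of the competitor's velocity perpendicular to the bank is 0.96 × sin 58° = 0.814 m/s.
The flow acts along the bank and has no component across it.
Time = 74 / 0.814 = 90.895 s.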